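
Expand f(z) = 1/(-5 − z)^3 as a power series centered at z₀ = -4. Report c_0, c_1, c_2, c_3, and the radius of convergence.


Let w = z − z₀, so z = z₀ + w.
Then -5 − z = -5 − (z₀ + w) = (-5 − z₀) − w = -1 − w.
f(z) = 1/(-1 − w)^3 = (1/(-1)^3) · (1 − w/(-1))^{−3}.
By the binomial series (1−u)^{−3} = Σ_{n≥0} C(n+2, 2) u^n for |u|<1, with u = w/(-1):
  c_n = C(n+2, 2) / (-1)^(n+3).
  c_0 = 1/(-1)^3 = -1.
  c_1 = 3/(-1)^4 = 3.
  c_2 = 6/(-1)^5 = -6.
  c_3 = 10/(-1)^6 = 10.
The series is valid for |w/d| < 1, i.e. |z − z₀| < |d|.
Radius of convergence: R = |-5 − z₀| = |-1| = 1 (distance from z₀ to the singularity z = -5).

c_0 = -1, c_1 = 3, c_2 = -6, c_3 = 10; R = 1.


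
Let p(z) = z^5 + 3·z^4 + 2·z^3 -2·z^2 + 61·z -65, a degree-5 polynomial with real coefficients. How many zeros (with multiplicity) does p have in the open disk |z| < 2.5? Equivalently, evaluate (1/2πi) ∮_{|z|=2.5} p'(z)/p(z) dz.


The zeros of p are: (-3 + 2i), (-3 - 2i), (1 + 2i), (1 - 2i), 1.
Their magnitudes are: 3.606, 3.606, 2.236, 2.236, 1.
Zeros with |z| < R = 2.5: (1 + 2i), (1 - 2i), 1.
Count = 3.
By the argument principle, (1/2πi) ∮_{|z|=R} p'(z)/p(z) dz equals exactly this count.

Number of zeros inside |z| < 2.5: 3.


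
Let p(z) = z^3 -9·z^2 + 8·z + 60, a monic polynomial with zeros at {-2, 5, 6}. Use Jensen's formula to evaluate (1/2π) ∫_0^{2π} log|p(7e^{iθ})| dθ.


Zeros: -2, 5, 6; r = 7.
Inside |z| < r: -2, 5, 6. Outside (|z| ≥ r): ∅.
p(0) = 60, so log|p(0)| = log(60) = 4.0943.
Apply Jensen: I(r) = log|p(0)| + Σ_k log(r/|z_k|), summed over zeros inside |z| < r.
  log(r/|z_k|) for z_k = -2: log(7/2) = 1.2528
  log(r/|z_k|) for z_k = 5: log(7/5) = 0.3365
  log(r/|z_k|) for z_k = 6: log(7/6) = 0.1542
Sum over inside zeros: 1.7434.
I(r) = log|p(0)| + (inside sum) = 4.0943 + 1.7434 = 5.8377.
Closed form (all zeros inside, monic): I(r) = n·log(r) = 3·log(7) = 5.8377. ✓

I(r) ≈ 5.8377.


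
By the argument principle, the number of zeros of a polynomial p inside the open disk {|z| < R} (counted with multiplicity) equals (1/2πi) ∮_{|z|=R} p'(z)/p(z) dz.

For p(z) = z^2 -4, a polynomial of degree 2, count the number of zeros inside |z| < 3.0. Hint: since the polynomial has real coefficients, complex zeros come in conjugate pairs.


The zeros of p are: -2, 2.
Their magnitudes are: 2, 2.
Zeros with |z| < R = 3.0: -2, 2.
Count = 2.
By the argument principle, (1/2πi) ∮_{|z|=R} p'(z)/p(z) dz equals exactly this count.

Number of zeros inside |z| < 3.0: 2.


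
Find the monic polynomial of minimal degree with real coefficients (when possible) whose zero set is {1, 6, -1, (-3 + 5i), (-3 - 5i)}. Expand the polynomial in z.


The polynomial is p(z) = ∏_{α ∈ S} (z − α), where S = {1, 6, -1, (-3 + 5i), (-3 - 5i)}.
Expanding the product yields: p(z) = z^5 -3·z^3 -204·z^2 + 2·z + 204.
Note conjugate pairs combine to real quadratics: (z − (-3+5i))(z − (-3−5i)) = z² + 6z + 34.
The resulting polynomial has degree 5 and real coefficients as required.

p(z) = z^5 -3·z^3 -204·z^2 + 2·z + 204.


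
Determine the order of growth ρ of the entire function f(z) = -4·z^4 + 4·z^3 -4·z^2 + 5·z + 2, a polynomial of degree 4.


|f(z)| ≤ Σ|c_k|·r^k = O(r^4) as r → ∞. Polynomial growth is O(e^{r^ε}) for every ε > 0 (since r^4/e^{r^ε} → 0), so ρ ≤ ε for all ε > 0, i.e. ρ = 0. Every nonconstant polynomial has order 0.
Therefore ρ = 0.

Order ρ = 0.


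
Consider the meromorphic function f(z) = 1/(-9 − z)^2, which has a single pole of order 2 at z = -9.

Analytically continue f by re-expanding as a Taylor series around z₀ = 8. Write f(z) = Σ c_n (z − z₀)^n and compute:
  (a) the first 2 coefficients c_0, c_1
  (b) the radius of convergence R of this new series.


Let w = z − z₀, so z = z₀ + w.
Then -9 − z = -9 − (z₀ + w) = (-9 − z₀) − w = -17 − w.
f(z) = 1/(-17 − w)^2 = (1/(-17)^2) · (1 − w/(-17))^{−2}.
By the binomial series (1−u)^{−2} = Σ_{n≥0} C(n+1, 1) u^n for |u|<1, with u = w/(-17):
  c_n = C(n+1, 1) / (-17)^(n+2).
  c_0 = 1/(-17)^2 = 1/289.
  c_1 = 2/(-17)^3 = -2/4913.
The series is valid for |w/d| < 1, i.e. |z − z₀| < |d|.
Radius of convergence: R = |-9 − z₀| = |-17| = 17 (distance from z₀ to the singularity z = -9).

c_0 = 1/289, c_1 = -2/4913; R = 17.


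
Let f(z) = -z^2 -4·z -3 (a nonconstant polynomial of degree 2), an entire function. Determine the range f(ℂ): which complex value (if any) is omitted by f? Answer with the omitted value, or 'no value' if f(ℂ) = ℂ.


Little Picard bounds the complement of f(ℂ) to at most one point.
For every w ∈ ℂ, the equation p(z) − w = 0 is a nonconstant polynomial in z and hence has at least one root by the fundamental theorem of algebra. So p is surjective onto ℂ, omitting no value.

Omitted value: no value.


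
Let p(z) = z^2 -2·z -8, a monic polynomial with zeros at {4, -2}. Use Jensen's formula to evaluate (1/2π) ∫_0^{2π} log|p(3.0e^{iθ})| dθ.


Zeros: -2, 4; r = 3.0.
Inside |z| < r: -2. Outside (|z| ≥ r): 4.
p(0) = -8, so log|p(0)| = log(8) = 2.0794.
Apply Jensen: I(r) = log|p(0)| + Σ_k log(r/|z_k|), summed over zeros inside |z| < r.
  log(r/|z_k|) for z_k = -2: log(3.0/2) = 0.4055
  Outside zeros (4) contribute nothing to the Jensen sum.
Sum over inside zeros: 0.4055.
I(r) = log|p(0)| + (inside sum) = 2.0794 + 0.4055 = 2.4849.
Note: since some zeros are outside |z| ≤ r, the simplified n·log(r) form does NOT apply — only the inside zeros contribute.

I(r) ≈ 2.4849.


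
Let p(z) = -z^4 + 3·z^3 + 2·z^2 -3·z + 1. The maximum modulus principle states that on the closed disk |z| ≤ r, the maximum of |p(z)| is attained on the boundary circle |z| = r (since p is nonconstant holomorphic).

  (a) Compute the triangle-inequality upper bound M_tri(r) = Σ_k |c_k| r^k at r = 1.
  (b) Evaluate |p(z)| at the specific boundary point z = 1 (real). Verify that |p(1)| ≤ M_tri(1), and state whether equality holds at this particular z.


Coefficients: c_0 = 1, c_1 = -3, c_2 = 2, c_3 = 3, c_4 = -1. Radius r = 1.
Part (a). Triangle bound: M_tri(r) = Σ_k |c_k| r^k
  = |1|·1^0 + |-3|·1^1 + |2|·1^2 + |3|·1^3 + |-1|·1^4
  = 1 + 3 + 2 + 3 + 1 = 10.
This bounds M(r) := max_{|z|=r} |p(z)| from above; equality holds iff all terms c_k z^k can be made to align in phase at a single z on |z|=r.
Part (b). At z = 1 (real, on the circle |z| = r):
  p(1) = (1)·1^0 + (-3)·1^1 + (2)·1^2 + (3)·1^3 + (-1)·1^4 = 2.
  |p(1)| = 2.
Check: |p(1)| = 2 ≤ 10 = M_tri(1). ✓ Equality does not hold at z = 1 (the coefficients have mixed signs, so the terms do not all align in phase there).

M_tri(1) = 10; |p(1)| = 2; equality at z=1: no.


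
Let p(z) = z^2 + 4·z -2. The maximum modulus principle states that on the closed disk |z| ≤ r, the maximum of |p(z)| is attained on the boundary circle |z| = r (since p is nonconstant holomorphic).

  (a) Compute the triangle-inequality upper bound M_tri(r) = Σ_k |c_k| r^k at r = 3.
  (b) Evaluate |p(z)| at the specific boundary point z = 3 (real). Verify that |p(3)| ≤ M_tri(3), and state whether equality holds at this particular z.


Coefficients: c_0 = -2, c_1 = 4, c_2 = 1. Radius r = 3.
Part (a). Triangle bound: M_tri(r) = Σ_k |c_k| r^k
  = |-2|·3^0 + |4|·3^1 + |1|·3^2
  = 2 + 12 + 9 = 23.
This bounds M(r) := max_{|z|=r} |p(z)| from above; equality holds iff all terms c_k z^k can be made to align in phase at a single z on |z|=r.
Part (b). At z = 3 (real, on the circle |z| = r):
  p(3) = (-2)·3^0 + (4)·3^1 + (1)·3^2 = 19.
  |p(3)| = 19.
Check: |p(3)| = 19 ≤ 23 = M_tri(3). ✓ Equality does not hold at z = 3 (the coefficients have mixed signs, so the terms do not all align in phase there).

M_tri(3) = 23; |p(3)| = 19; equality at z=3: no.


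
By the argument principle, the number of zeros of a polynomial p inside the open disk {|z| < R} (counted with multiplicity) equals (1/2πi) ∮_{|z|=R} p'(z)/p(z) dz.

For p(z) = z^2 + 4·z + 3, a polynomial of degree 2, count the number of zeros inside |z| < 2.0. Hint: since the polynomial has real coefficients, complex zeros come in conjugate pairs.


The zeros of p are: -1, -3.
Their magnitudes are: 1, 3.
Zeros with |z| < R = 2.0: -1.
Count = 1.
By the argument principle, (1/2πi) ∮_{|z|=R} p'(z)/p(z) dz equals exactly this count.

Number of zeros inside |z| < 2.0: 1.


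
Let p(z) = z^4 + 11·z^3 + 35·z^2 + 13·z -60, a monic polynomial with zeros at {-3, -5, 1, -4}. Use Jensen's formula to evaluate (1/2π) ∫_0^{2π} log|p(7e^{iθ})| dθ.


Zeros: -5, -4, -3, 1; r = 7.
Inside |z| < r: -5, -4, -3, 1. Outside (|z| ≥ r): ∅.
p(0) = -60, so log|p(0)| = log(60) = 4.0943.
Apply Jensen: I(r) = log|p(0)| + Σ_k log(r/|z_k|), summed over zeros inside |z| < r.
  log(r/|z_k|) for z_k = -3: log(7/3) = 0.8473
  log(r/|z_k|) for z_k = -5: log(7/5) = 0.3365
  log(r/|z_k|) for z_k = 1: log(7/1) = 1.9459
  log(r/|z_k|) for z_k = -4: log(7/4) = 0.5596
Sum over inside zeros: 3.6893.
I(r) = log|p(0)| + (inside sum) = 4.0943 + 3.6893 = 7.7836.
Closed form (all zeros inside, monic): I(r) = n·log(r) = 4·log(7) = 7.7836. ✓

I(r) ≈ 7.7836.


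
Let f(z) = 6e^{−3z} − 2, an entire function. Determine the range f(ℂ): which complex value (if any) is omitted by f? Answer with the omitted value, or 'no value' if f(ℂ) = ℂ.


Little Picard bounds the complement of f(ℂ) to at most one point.
e^{−3z} is never zero on ℂ, so 6·e^{−3z} takes every value in ℂ ∖ {0}. Adding -2 shifts the range to ℂ ∖ {-2}. Thus f omits exactly the value -2.

Omitted value: -2.


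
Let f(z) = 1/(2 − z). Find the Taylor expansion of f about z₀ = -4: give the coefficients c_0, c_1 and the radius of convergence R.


Let w = z − z₀, so z = z₀ + w.
Then 2 − z = 2 − (z₀ + w) = (2 − z₀) − w = 6 − w.
f(z) = 1/(6 − w) = (1/(6)) · 1/(1 − w/(6)) = Σ_{n≥0} w^n / (6)^(n+1).
So c_n = 1/(6)^(n+1):
  c_0 = 1/(6)^1 = 1/6.
  c_1 = 1/(6)^2 = 1/36.
The series is valid for |w/d| < 1, i.e. |z − z₀| < |d|.
Radius of convergence: R = |2 − z₀| = |6| = 6 (distance from z₀ to the singularity z = 2).

c_0 = 1/6, c_1 = 1/36; R = 6.


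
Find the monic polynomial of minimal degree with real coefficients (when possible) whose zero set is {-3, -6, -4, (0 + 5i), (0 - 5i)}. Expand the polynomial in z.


The polynomial is p(z) = ∏_{α ∈ S} (z − α), where S = {-3, -6, -4, (0 + 5i), (0 - 5i)}.
Expanding the product yields: p(z) = z^5 + 13·z^4 + 79·z^3 + 397·z^2 + 1350·z + 1800.
Note conjugate pairs combine to real quadratics: (z − (0+5i))(z − (0−5i)) = z² + 25.
The resulting polynomial has degree 5 and real coefficients as required.

p(z) = z^5 + 13·z^4 + 79·z^3 + 397·z^2 + 1350·z + 1800.


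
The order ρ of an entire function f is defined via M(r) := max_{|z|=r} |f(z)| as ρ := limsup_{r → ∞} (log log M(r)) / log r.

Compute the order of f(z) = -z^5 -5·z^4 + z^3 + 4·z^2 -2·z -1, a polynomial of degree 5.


|f(z)| ≤ Σ|c_k|·r^k = O(r^5) as r → ∞. Polynomial growth is O(e^{r^ε}) for every ε > 0 (since r^5/e^{r^ε} → 0), so ρ ≤ ε for all ε > 0, i.e. ρ = 0. Every nonconstant polynomial has order 0.
Therefore ρ = 0.

Order ρ = 0.


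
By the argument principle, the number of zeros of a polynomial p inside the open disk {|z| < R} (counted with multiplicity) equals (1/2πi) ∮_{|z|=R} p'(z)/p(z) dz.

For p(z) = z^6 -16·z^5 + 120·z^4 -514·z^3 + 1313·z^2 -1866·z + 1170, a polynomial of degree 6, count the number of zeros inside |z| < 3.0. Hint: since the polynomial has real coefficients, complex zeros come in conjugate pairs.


The zeros of p are: (2 + 1i), (2 - 1i), (3 + 3i), (3 - 3i), (3 + 2i), (3 - 2i).
Their magnitudes are: 2.236, 2.236, 4.243, 4.243, 3.606, 3.606.
Zeros with |z| < R = 3.0: (2 + 1i), (2 - 1i).
Count = 2.
By the argument principle, (1/2πi) ∮_{|z|=R} p'(z)/p(z) dz equals exactly this count.

Number of zeros inside |z| < 3.0: 2.


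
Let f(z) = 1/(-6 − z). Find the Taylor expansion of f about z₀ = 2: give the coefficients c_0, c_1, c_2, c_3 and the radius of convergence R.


Let w = z − z₀, so z = z₀ + w.
Then -6 − z = -6 − (z₀ + w) = (-6 − z₀) − w = -8 − w.
f(z) = 1/(-8 − w) = (1/(-8)) · 1/(1 − w/(-8)) = Σ_{n≥0} w^n / (-8)^(n+1).
So c_n = 1/(-8)^(n+1):
  c_0 = 1/(-8)^1 = -1/8.
  c_1 = 1/(-8)^2 = 1/64.
  c_2 = 1/(-8)^3 = -1/512.
  c_3 = 1/(-8)^4 = 1/4096.
The series is valid for |w/d| < 1, i.e. |z − z₀| < |d|.
Radius of convergence: R = |-6 − z₀| = |-8| = 8 (distance from z₀ to the singularity z = -6).

c_0 = -1/8, c_1 = 1/64, c_2 = -1/512, c_3 = 1/4096; R = 8.


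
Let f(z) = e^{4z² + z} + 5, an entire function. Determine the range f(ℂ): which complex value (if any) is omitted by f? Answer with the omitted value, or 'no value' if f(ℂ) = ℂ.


Little Picard bounds the complement of f(ℂ) to at most one point.
The exponent g(z) = 4z² + z is a nonconstant polynomial, hence surjective onto ℂ. So e^{g(z)} takes every value in {e^w : w ∈ ℂ} = ℂ ∖ {0}. Adding 5 shifts the range to ℂ ∖ {5}. f omits exactly 5.

Omitted value: 5.


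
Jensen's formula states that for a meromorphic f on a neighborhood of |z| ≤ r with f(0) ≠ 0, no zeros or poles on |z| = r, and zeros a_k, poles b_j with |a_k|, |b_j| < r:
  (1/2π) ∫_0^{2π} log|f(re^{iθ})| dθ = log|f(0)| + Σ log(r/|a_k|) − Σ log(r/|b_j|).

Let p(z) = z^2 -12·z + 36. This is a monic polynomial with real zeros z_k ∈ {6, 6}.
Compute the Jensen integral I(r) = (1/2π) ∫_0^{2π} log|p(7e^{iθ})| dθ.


Zeros: 6, 6; r = 7.
Inside |z| < r: 6, 6. Outside (|z| ≥ r): ∅.
p(0) = 36, so log|p(0)| = log(36) = 3.5835.
Apply Jensen: I(r) = log|p(0)| + Σ_k log(r/|z_k|), summed over zeros inside |z| < r.
  log(r/|z_k|) for z_k = 6: log(7/6) = 0.1542
  log(r/|z_k|) for z_k = 6: log(7/6) = 0.1542
Sum over inside zeros: 0.3083.
I(r) = log|p(0)| + (inside sum) = 3.5835 + 0.3083 = 3.8918.
Closed form (all zeros inside, monic): I(r) = n·log(r) = 2·log(7) = 3.8918. ✓

I(r) ≈ 3.8918.


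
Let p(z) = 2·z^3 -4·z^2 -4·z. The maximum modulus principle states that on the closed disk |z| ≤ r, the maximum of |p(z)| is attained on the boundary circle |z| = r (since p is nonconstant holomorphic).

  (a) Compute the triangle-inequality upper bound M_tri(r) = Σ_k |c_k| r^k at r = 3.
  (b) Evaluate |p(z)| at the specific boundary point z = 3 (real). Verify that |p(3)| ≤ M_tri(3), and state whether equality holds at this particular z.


Coefficients: c_0 = 0, c_1 = -4, c_2 = -4, c_3 = 2. Radius r = 3.
Part (a). Triangle bound: M_tri(r) = Σ_k |c_k| r^k
  = |0|·3^0 + |-4|·3^1 + |-4|·3^2 + |2|·3^3
  = 0 + 12 + 36 + 54 = 102.
This bounds M(r) := max_{|z|=r} |p(z)| from above; equality holds iff all terms c_k z^k can be made to align in phase at a single z on |z|=r.
Part (b). At z = 3 (real, on the circle |z| = r):
  p(3) = (0)·3^0 + (-4)·3^1 + (-4)·3^2 + (2)·3^3 = 6.
  |p(3)| = 6.
Check: |p(3)| = 6 ≤ 102 = M_tri(3). ✓ Equality does not hold at z = 3 (the coefficients have mixed signs, so the terms do not all align in phase there).

M_tri(3) = 102; |p(3)| = 6; equality at z=3: no.


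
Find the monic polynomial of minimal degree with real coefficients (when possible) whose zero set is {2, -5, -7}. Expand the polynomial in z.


The polynomial is p(z) = ∏_{α ∈ S} (z − α), where S = {2, -5, -7}.
Expanding the product yields: p(z) = z^3 + 10·z^2 + 11·z -70.
The resulting polynomial has degree 3 and real coefficients as required.

p(z) = z^3 + 10·z^2 + 11·z -70.


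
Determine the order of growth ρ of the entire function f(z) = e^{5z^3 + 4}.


|e^{5z^3 + 4}| = e^{Re(5·z^3) + 4} ≤ e^{5|z|^3 + 4} = e^{5r^3 + 4} on |z| = r, so ρ ≤ 3. Choosing z on |z|=r so that 5·z^3 is real positive (always possible by picking arg z appropriately) gives |f(z)| = e^{5r^3 + 4}, matching the bound. The additive constant 4 does not affect log log M(r) ~ 3·log r. Hence ρ = 3.
Therefore ρ = 3.

Order ρ = 3.


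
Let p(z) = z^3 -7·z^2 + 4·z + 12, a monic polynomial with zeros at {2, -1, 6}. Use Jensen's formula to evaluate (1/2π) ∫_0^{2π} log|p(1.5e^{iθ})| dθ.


Zeros: -1, 2, 6; r = 1.5.
Inside |z| < r: -1. Outside (|z| ≥ r): 2, 6.
p(0) = 12, so log|p(0)| = log(12) = 2.4849.
Apply Jensen: I(r) = log|p(0)| + Σ_k log(r/|z_k|), summed over zeros inside |z| < r.
  log(r/|z_k|) for z_k = -1: log(1.5/1) = 0.4055
  Outside zeros (2, 6) contribute nothing to the Jensen sum.
Sum over inside zeros: 0.4055.
I(r) = log|p(0)| + (inside sum) = 2.4849 + 0.4055 = 2.8904.
Note: since some zeros are outside |z| ≤ r, the simplified n·log(r) form does NOT apply — only the inside zeros contribute.

I(r) ≈ 2.8904.


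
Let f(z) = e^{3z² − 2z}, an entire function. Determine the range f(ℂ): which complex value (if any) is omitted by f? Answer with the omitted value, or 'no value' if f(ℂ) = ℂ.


Little Picard bounds the complement of f(ℂ) to at most one point.
The exponent g(z) = 3z² − 2z is a nonconstant polynomial, hence surjective onto ℂ. So e^{g(z)} takes every value in {e^w : w ∈ ℂ} = ℂ ∖ {0}. Adding 0 shifts the range to ℂ ∖ {0}. f omits exactly 0.

Omitted value: 0.


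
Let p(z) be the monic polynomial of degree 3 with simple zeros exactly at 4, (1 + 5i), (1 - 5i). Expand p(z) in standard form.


The polynomial is p(z) = ∏_{α ∈ S} (z − α), where S = {4, (1 + 5i), (1 - 5i)}.
Expanding the product yields: p(z) = z^3 -6·z^2 + 34·z -104.
Note conjugate pairs combine to real quadratics: (z − (1+5i))(z − (1−5i)) = z² − 2z + 26.
The resulting polynomial has degree 3 and real coefficients as required.

p(z) = z^3 -6·z^2 + 34·z -104.


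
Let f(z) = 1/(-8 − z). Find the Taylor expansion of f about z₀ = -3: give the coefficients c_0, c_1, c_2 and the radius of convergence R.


Let w = z − z₀, so z = z₀ + w.
Then -8 − z = -8 − (z₀ + w) = (-8 − z₀) − w = -5 − w.
f(z) = 1/(-5 − w) = (1/(-5)) · 1/(1 − w/(-5)) = Σ_{n≥0} w^n / (-5)^(n+1).
So c_n = 1/(-5)^(n+1):
  c_0 = 1/(-5)^1 = -1/5.
  c_1 = 1/(-5)^2 = 1/25.
  c_2 = 1/(-5)^3 = -1/125.
The series is valid for |w/d| < 1, i.e. |z − z₀| < |d|.
Radius of convergence: R = |-8 − z₀| = |-5| = 5 (distance from z₀ to the singularity z = -8).

c_0 = -1/5, c_1 = 1/25, c_2 = -1/125; R = 5.


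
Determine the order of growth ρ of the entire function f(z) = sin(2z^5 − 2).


Write sin(w) = (e^{iw} ± e^{−iw})/(2 or 2i), so |sin(w)| ≤ e^{|w|}. With w = 2z^5 − 2, |w| ≤ 2r^5 + 2 on |z|=r, giving M(r) ≤ e^{2r^5 + 2} and ρ ≤ 5. For the lower bound, choose z on |z|=r with 2z^5 purely imaginary of modulus 2r^5; then |sin(2z^5 − 2)| grows like e^{2r^5}/2, so ρ ≥ 5. Hence ρ = 5.
Therefore ρ = 5.

Order ρ = 5.


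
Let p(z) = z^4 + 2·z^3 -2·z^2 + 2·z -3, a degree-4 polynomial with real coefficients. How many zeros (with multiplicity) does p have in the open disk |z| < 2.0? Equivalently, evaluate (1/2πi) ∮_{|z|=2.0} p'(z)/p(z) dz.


The zeros of p are: -3, (0 + 1i), (0 - 1i), 1.
Their magnitudes are: 3, 1, 1, 1.
Zeros with |z| < R = 2.0: (0 + 1i), (0 - 1i), 1.
Count = 3.
By the argument principle, (1/2πi) ∮_{|z|=R} p'(z)/p(z) dz equals exactly this count.

Number of zeros inside |z| < 2.0: 3.


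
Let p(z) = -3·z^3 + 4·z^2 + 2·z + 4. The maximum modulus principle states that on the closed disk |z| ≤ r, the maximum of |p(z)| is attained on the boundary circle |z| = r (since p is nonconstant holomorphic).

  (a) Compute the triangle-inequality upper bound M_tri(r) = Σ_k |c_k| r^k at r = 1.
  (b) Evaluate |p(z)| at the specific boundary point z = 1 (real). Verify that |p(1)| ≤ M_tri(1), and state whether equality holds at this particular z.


Coefficients: c_0 = 4, c_1 = 2, c_2 = 4, c_3 = -3. Radius r = 1.
Part (a). Triangle bound: M_tri(r) = Σ_k |c_k| r^k
  = |4|·1^0 + |2|·1^1 + |4|·1^2 + |-3|·1^3
  = 4 + 2 + 4 + 3 = 13.
This bounds M(r) := max_{|z|=r} |p(z)| from above; equality holds iff all terms c_k z^k can be made to align in phase at a single z on |z|=r.
Part (b). At z = 1 (real, on the circle |z| = r):
  p(1) = (4)·1^0 + (2)·1^1 + (4)·1^2 + (-3)·1^3 = 7.
  |p(1)| = 7.
Check: |p(1)| = 7 ≤ 13 = M_tri(1). ✓ Equality does not hold at z = 1 (the coefficients have mixed signs, so the terms do not all align in phase there).

M_tri(1) = 13; |p(1)| = 7; equality at z=1: no.


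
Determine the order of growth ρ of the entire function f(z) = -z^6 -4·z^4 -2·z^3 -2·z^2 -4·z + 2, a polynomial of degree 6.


|f(z)| ≤ Σ|c_k|·r^k = O(r^6) as r → ∞. Polynomial growth is O(e^{r^ε}) for every ε > 0 (since r^6/e^{r^ε} → 0), so ρ ≤ ε for all ε > 0, i.e. ρ = 0. Every nonconstant polynomial has order 0.
Therefore ρ = 0.

Order ρ = 0.


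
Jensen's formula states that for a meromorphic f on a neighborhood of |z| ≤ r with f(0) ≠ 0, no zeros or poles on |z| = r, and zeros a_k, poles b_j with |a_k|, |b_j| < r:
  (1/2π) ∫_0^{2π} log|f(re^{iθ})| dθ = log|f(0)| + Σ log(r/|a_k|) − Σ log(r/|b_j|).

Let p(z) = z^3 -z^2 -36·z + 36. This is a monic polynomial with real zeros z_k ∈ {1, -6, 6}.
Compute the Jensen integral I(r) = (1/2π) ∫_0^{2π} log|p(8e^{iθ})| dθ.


Zeros: -6, 1, 6; r = 8.
Inside |z| < r: -6, 1, 6. Outside (|z| ≥ r): ∅.
p(0) = 36, so log|p(0)| = log(36) = 3.5835.
Apply Jensen: I(r) = log|p(0)| + Σ_k log(r/|z_k|), summed over zeros inside |z| < r.
  log(r/|z_k|) for z_k = 1: log(8/1) = 2.0794
  log(r/|z_k|) for z_k = -6: log(8/6) = 0.2877
  log(r/|z_k|) for z_k = 6: log(8/6) = 0.2877
Sum over inside zeros: 2.6548.
I(r) = log|p(0)| + (inside sum) = 3.5835 + 2.6548 = 6.2383.
Closed form (all zeros inside, monic): I(r) = n·log(r) = 3·log(8) = 6.2383. ✓

I(r) ≈ 6.2383.


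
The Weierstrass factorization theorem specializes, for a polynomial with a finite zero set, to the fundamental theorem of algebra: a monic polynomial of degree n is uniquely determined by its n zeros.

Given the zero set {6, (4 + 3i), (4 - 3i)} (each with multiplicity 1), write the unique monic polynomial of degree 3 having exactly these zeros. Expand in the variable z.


The polynomial is p(z) = ∏_{α ∈ S} (z − α), where S = {6, (4 + 3i), (4 - 3i)}.
Expanding the product yields: p(z) = z^3 -14·z^2 + 73·z -150.
Note conjugate pairs combine to real quadratics: (z − (4+3i))(z − (4−3i)) = z² − 8z + 25.
The resulting polynomial has degree 3 and real coefficients as required.

p(z) = z^3 -14·z^2 + 73·z -150.


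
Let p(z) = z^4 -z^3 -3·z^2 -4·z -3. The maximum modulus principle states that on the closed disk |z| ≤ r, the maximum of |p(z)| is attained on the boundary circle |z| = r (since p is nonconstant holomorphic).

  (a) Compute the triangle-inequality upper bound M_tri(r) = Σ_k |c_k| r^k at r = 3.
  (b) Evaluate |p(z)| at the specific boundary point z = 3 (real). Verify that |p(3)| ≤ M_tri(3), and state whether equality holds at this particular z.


Coefficients: c_0 = -3, c_1 = -4, c_2 = -3, c_3 = -1, c_4 = 1. Radius r = 3.
Part (a). Triangle bound: M_tri(r) = Σ_k |c_k| r^k
  = |-3|·3^0 + |-4|·3^1 + |-3|·3^2 + |-1|·3^3 + |1|·3^4
  = 3 + 12 + 27 + 27 + 81 = 150.
This bounds M(r) := max_{|z|=r} |p(z)| from above; equality holds iff all terms c_k z^k can be made to align in phase at a single z on |z|=r.
Part (b). At z = 3 (real, on the circle |z| = r):
  p(3) = (-3)·3^0 + (-4)·3^1 + (-3)·3^2 + (-1)·3^3 + (1)·3^4 = 12.
  |p(3)| = 12.
Check: |p(3)| = 12 ≤ 150 = M_tri(3). ✓ Equality does not hold at z = 3 (the coefficients have mixed signs, so the terms do not all align in phase there).

M_tri(3) = 150; |p(3)| = 12; equality at z=3: no.


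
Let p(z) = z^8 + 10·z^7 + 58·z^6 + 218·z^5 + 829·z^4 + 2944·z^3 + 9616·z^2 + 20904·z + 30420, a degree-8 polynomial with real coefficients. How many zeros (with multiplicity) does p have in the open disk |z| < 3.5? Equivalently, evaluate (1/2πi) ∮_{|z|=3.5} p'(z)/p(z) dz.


The zeros of p are: (2 + 3i), (2 - 3i), (-1 + 3i), (-1 - 3i), (-3 + 2i), (-3 - 2i), (-3 + 3i), (-3 - 3i).
Their magnitudes are: 3.606, 3.606, 3.162, 3.162, 3.606, 3.606, 4.243, 4.243.
Zeros with |z| < R = 3.5: (-1 + 3i), (-1 - 3i).
Count = 2.
By the argument principle, (1/2πi) ∮_{|z|=R} p'(z)/p(z) dz equals exactly this count.

Number of zeros inside |z| < 3.5: 2.


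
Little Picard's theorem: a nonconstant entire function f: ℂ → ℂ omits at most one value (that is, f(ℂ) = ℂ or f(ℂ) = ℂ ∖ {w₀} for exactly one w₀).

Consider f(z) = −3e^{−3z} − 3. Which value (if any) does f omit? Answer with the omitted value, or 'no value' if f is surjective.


Little Picard bounds the complement of f(ℂ) to at most one point.
e^{−3z} is never zero on ℂ, so -3·e^{−3z} takes every value in ℂ ∖ {0}. Adding -3 shifts the range to ℂ ∖ {-3}. Thus f omits exactly the value -3.

Omitted value: -3.


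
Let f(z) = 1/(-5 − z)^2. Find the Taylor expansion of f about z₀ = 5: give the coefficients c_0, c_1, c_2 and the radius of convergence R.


Let w = z − z₀, so z = z₀ + w.
Then -5 − z = -5 − (z₀ + w) = (-5 − z₀) − w = -10 − w.
f(z) = 1/(-10 − w)^2 = (1/(-10)^2) · (1 − w/(-10))^{−2}.
By the binomial series (1−u)^{−2} = Σ_{n≥0} C(n+1, 1) u^n for |u|<1, with u = w/(-10):
  c_n = C(n+1, 1) / (-10)^(n+2).
  c_0 = 1/(-10)^2 = 1/100.
  c_1 = 2/(-10)^3 = -1/500.
  c_2 = 3/(-10)^4 = 3/10000.
The series is valid for |w/d| < 1, i.e. |z − z₀| < |d|.
Radius of convergence: R = |-5 − z₀| = |-10| = 10 (distance from z₀ to the singularity z = -5).

c_0 = 1/100, c_1 = -1/500, c_2 = 3/10000; R = 10.


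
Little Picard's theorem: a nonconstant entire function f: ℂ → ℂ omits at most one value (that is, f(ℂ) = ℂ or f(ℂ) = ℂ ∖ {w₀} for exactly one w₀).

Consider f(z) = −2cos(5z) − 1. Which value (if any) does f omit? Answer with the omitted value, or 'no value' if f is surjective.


Little Picard bounds the complement of f(ℂ) to at most one point.
cos is entire and surjective onto ℂ: for every w ∈ ℂ, cos(ζ) = w has a solution ζ ∈ ℂ (e.g., via the complex inverse arccos). With ζ = 5z this gives z = ζ/(5). Then -2·cos(5z) takes every value in -2·ℂ = ℂ, and adding -1 is a bijection of ℂ. So f is surjective and omits no value. (Note: only on the real line is cos bounded by [−1, 1].)

Omitted value: no value.


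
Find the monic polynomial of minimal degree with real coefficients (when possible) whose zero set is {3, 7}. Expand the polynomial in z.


The polynomial is p(z) = ∏_{α ∈ S} (z − α), where S = {3, 7}.
Expanding the product yields: p(z) = z^2 -10·z + 21.
The resulting polynomial has degree 2 and real coefficients as required.

p(z) = z^2 -10·z + 21.


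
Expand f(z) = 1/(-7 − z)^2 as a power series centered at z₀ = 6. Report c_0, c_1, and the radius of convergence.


Let w = z − z₀, so z = z₀ + w.
Then -7 − z = -7 − (z₀ + w) = (-7 − z₀) − w = -13 − w.
f(z) = 1/(-13 − w)^2 = (1/(-13)^2) · (1 − w/(-13))^{−2}.
By the binomial series (1−u)^{−2} = Σ_{n≥0} C(n+1, 1) u^n for |u|<1, with u = w/(-13):
  c_n = C(n+1, 1) / (-13)^(n+2).
  c_0 = 1/(-13)^2 = 1/169.
  c_1 = 2/(-13)^3 = -2/2197.
The series is valid for |w/d| < 1, i.e. |z − z₀| < |d|.
Radius of convergence: R = |-7 − z₀| = |-13| = 13 (distance from z₀ to the singularity z = -7).

c_0 = 1/169, c_1 = -2/2197; R = 13.


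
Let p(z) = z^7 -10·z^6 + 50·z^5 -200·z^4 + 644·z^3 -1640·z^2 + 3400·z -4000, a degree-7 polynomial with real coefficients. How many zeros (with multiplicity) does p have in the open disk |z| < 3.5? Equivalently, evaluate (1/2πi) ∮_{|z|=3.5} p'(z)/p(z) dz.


The zeros of p are: (3 + 1i), (3 - 1i), (-1 + 3i), (-1 - 3i), (1 + 3i), (1 - 3i), 4.
Their magnitudes are: 3.162, 3.162, 3.162, 3.162, 3.162, 3.162, 4.
Zeros with |z| < R = 3.5: (3 + 1i), (3 - 1i), (-1 + 3i), (-1 - 3i), (1 + 3i), (1 - 3i).
Count = 6.
By the argument principle, (1/2πi) ∮_{|z|=R} p'(z)/p(z) dz equals exactly this count.

Number of zeros inside |z| < 3.5: 6.


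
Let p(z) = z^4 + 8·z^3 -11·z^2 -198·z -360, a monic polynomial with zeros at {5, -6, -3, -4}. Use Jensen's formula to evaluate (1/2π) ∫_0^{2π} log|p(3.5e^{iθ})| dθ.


Zeros: -6, -4, -3, 5; r = 3.5.
Inside |z| < r: -3. Outside (|z| ≥ r): -6, -4, 5.
p(0) = -360, so log|p(0)| = log(360) = 5.8861.
Apply Jensen: I(r) = log|p(0)| + Σ_k log(r/|z_k|), summed over zeros inside |z| < r.
  log(r/|z_k|) for z_k = -3: log(3.5/3) = 0.1542
  Outside zeros (-6, -4, 5) contribute nothing to the Jensen sum.
Sum over inside zeros: 0.1542.
I(r) = log|p(0)| + (inside sum) = 5.8861 + 0.1542 = 6.0403.
Note: since some zeros are outside |z| ≤ r, the simplified n·log(r) form does NOT apply — only the inside zeros contribute.

I(r) ≈ 6.0403.


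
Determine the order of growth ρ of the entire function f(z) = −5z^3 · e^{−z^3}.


M(r) = max_{|z|=r} |-5|·|z|^3·|e^{−z^3}| = 5·r^3 · e^{1r^3} (the factors attain their maxima compatibly on |z|=r). Then log M(r) = log 5 + 3·log r + 1r^3, dominated by the last term, so log log M(r) ~ 3·log r. The polynomial factor -5z^3 contributes only a log r term and does not affect the order. ρ = 3.
Therefore ρ = 3.

Order ρ = 3.


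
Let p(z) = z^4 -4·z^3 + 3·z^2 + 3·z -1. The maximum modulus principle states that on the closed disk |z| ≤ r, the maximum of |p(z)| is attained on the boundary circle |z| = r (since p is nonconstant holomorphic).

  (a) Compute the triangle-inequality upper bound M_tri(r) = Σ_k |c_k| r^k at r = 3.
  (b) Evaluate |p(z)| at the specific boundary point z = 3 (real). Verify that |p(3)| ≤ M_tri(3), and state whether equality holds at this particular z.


Coefficients: c_0 = -1, c_1 = 3, c_2 = 3, c_3 = -4, c_4 = 1. Radius r = 3.
Part (a). Triangle bound: M_tri(r) = Σ_k |c_k| r^k
  = |-1|·3^0 + |3|·3^1 + |3|·3^2 + |-4|·3^3 + |1|·3^4
  = 1 + 9 + 27 + 108 + 81 = 226.
This bounds M(r) := max_{|z|=r} |p(z)| from above; equality holds iff all terms c_k z^k can be made to align in phase at a single z on |z|=r.
Part (b). At z = 3 (real, on the circle |z| = r):
  p(3) = (-1)·3^0 + (3)·3^1 + (3)·3^2 + (-4)·3^3 + (1)·3^4 = 8.
  |p(3)| = 8.
Check: |p(3)| = 8 ≤ 226 = M_tri(3). ✓ Equality does not hold at z = 3 (the coefficients have mixed signs, so the terms do not all align in phase there).

M_tri(3) = 226; |p(3)| = 8; equality at z=3: no.


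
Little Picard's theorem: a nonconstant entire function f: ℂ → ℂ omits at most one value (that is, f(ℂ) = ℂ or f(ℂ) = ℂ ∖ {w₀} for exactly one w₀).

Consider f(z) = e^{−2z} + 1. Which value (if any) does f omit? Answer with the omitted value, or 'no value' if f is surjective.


Little Picard bounds the complement of f(ℂ) to at most one point.
e^{−2z} is never zero on ℂ, so 1·e^{−2z} takes every value in ℂ ∖ {0}. Adding 1 shifts the range to ℂ ∖ {1}. Thus f omits exactly the value 1.

Omitted value: 1.


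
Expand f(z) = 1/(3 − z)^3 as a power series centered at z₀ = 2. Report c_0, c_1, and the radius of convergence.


Let w = z − z₀, so z = z₀ + w.
Then 3 − z = 3 − (z₀ + w) = (3 − z₀) − w = 1 − w.
f(z) = 1/(1 − w)^3 = (1/(1)^3) · (1 − w/(1))^{−3}.
By the binomial series (1−u)^{−3} = Σ_{n≥0} C(n+2, 2) u^n for |u|<1, with u = w/(1):
  c_n = C(n+2, 2) / (1)^(n+3).
  c_0 = 1/(1)^3 = 1.
  c_1 = 3/(1)^4 = 3.
The series is valid for |w/d| < 1, i.e. |z − z₀| < |d|.
Radius of convergence: R = |3 − z₀| = |1| = 1 (distance from z₀ to the singularity z = 3).

c_0 = 1, c_1 = 3; R = 1.


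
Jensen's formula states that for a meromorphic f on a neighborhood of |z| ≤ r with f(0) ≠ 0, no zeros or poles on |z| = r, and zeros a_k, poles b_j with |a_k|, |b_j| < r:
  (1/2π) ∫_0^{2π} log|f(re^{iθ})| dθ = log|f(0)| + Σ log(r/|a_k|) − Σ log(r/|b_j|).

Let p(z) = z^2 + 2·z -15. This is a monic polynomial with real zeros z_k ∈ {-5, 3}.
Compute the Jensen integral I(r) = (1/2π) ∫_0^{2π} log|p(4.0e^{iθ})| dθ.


Zeros: -5, 3; r = 4.0.
Inside |z| < r: 3. Outside (|z| ≥ r): -5.
p(0) = -15, so log|p(0)| = log(15) = 2.7081.
Apply Jensen: I(r) = log|p(0)| + Σ_k log(r/|z_k|), summed over zeros inside |z| < r.
  log(r/|z_k|) for z_k = 3: log(4.0/3) = 0.2877
  Outside zeros (-5) contribute nothing to the Jensen sum.
Sum over inside zeros: 0.2877.
I(r) = log|p(0)| + (inside sum) = 2.7081 + 0.2877 = 2.9957.
Note: since some zeros are outside |z| ≤ r, the simplified n·log(r) form does NOT apply — only the inside zeros contribute.

I(r) ≈ 2.9957.


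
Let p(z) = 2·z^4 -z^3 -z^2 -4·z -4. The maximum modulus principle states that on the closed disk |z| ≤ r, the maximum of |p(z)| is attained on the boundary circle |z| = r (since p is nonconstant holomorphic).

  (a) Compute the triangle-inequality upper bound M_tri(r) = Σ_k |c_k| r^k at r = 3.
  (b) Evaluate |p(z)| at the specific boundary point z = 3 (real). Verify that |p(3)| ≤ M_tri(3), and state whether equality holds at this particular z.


Coefficients: c_0 = -4, c_1 = -4, c_2 = -1, c_3 = -1, c_4 = 2. Radius r = 3.
Part (a). Triangle bound: M_tri(r) = Σ_k |c_k| r^k
  = |-4|·3^0 + |-4|·3^1 + |-1|·3^2 + |-1|·3^3 + |2|·3^4
  = 4 + 12 + 9 + 27 + 162 = 214.
This bounds M(r) := max_{|z|=r} |p(z)| from above; equality holds iff all terms c_k z^k can be made to align in phase at a single z on |z|=r.
Part (b). At z = 3 (real, on the circle |z| = r):
  p(3) = (-4)·3^0 + (-4)·3^1 + (-1)·3^2 + (-1)·3^3 + (2)·3^4 = 110.
  |p(3)| = 110.
Check: |p(3)| = 110 ≤ 214 = M_tri(3). ✓ Equality does not hold at z = 3 (the coefficients have mixed signs, so the terms do not all align in phase there).

M_tri(3) = 214; |p(3)| = 110; equality at z=3: no.


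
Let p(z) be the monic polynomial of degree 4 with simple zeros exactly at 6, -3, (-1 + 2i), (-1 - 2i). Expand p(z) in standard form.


The polynomial is p(z) = ∏_{α ∈ S} (z − α), where S = {6, -3, (-1 + 2i), (-1 - 2i)}.
Expanding the product yields: p(z) = z^4 -z^3 -19·z^2 -51·z -90.
Note conjugate pairs combine to real quadratics: (z − (-1+2i))(z − (-1−2i)) = z² + 2z + 5.
The resulting polynomial has degree 4 and real coefficients as required.

p(z) = z^4 -z^3 -19·z^2 -51·z -90.


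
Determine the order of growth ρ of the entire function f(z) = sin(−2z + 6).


sin(w) is a linear combination of e^{iw} and e^{−iw} (or e^w, e^{−w} in the hyperbolic case), so |sin(w)| ≤ e^{|w|}. With w = −2z + 6, |w| ≤ 2|z| + 6 = 2r + 6 on |z| = r, giving M(r) ≤ e^{2r + 6}, so ρ ≤ 1. On a suitable ray (z = it for sin/cos; z = t for sinh/cosh, t real → ∞), |sin(−2z + 6)| grows like e^{2|t|}/2, so ρ ≥ 1. Hence ρ = 1.
Therefore ρ = 1.

Order ρ = 1.


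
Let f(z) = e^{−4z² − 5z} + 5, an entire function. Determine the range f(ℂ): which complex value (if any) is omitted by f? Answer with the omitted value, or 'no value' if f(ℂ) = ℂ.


Little Picard bounds the complement of f(ℂ) to at most one point.
The exponent g(z) = −4z² − 5z is a nonconstant polynomial, hence surjective onto ℂ. So e^{g(z)} takes every value in {e^w : w ∈ ℂ} = ℂ ∖ {0}. Adding 5 shifts the range to ℂ ∖ {5}. f omits exactly 5.

Omitted value: 5.


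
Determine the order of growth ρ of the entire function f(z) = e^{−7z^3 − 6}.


|e^{−7z^3 − 6}| = e^{Re(-7·z^3) + -6} ≤ e^{7|z|^3 + -6} = e^{7r^3 + -6} on |z| = r, so ρ ≤ 3. Choosing z on |z|=r so that -7·z^3 is real positive (always possible by picking arg z appropriately) gives |f(z)| = e^{7r^3 + -6}, matching the bound. The additive constant -6 does not affect log log M(r) ~ 3·log r. Hence ρ = 3.
Therefore ρ = 3.

Order ρ = 3.


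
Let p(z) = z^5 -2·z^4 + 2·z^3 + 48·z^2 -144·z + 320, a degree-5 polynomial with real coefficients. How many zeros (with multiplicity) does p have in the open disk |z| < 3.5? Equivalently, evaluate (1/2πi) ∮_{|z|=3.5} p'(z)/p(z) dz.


The zeros of p are: (1 + 3i), (1 - 3i), (2 + 2i), (2 - 2i), -4.
Their magnitudes are: 3.162, 3.162, 2.828, 2.828, 4.
Zeros with |z| < R = 3.5: (1 + 3i), (1 - 3i), (2 + 2i), (2 - 2i).
Count = 4.
By the argument principle, (1/2πi) ∮_{|z|=R} p'(z)/p(z) dz equals exactly this count.

Number of zeros inside |z| < 3.5: 4.


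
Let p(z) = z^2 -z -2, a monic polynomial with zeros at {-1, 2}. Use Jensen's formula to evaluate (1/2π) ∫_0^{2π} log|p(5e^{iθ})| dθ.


Zeros: -1, 2; r = 5.
Inside |z| < r: -1, 2. Outside (|z| ≥ r): ∅.
p(0) = -2, so log|p(0)| = log(2) = 0.6931.
Apply Jensen: I(r) = log|p(0)| + Σ_k log(r/|z_k|), summed over zeros inside |z| < r.
  log(r/|z_k|) for z_k = -1: log(5/1) = 1.6094
  log(r/|z_k|) for z_k = 2: log(5/2) = 0.9163
Sum over inside zeros: 2.5257.
I(r) = log|p(0)| + (inside sum) = 0.6931 + 2.5257 = 3.2189.
Closed form (all zeros inside, monic): I(r) = n·log(r) = 2·log(5) = 3.2189. ✓

I(r) ≈ 3.2189.


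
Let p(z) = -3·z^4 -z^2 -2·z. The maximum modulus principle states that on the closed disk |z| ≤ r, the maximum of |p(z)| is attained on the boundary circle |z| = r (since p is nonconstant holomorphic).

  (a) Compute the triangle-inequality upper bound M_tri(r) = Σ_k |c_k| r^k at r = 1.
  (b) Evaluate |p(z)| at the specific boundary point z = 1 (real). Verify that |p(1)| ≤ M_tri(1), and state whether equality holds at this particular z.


Coefficients: c_0 = 0, c_1 = -2, c_2 = -1, c_3 = 0, c_4 = -3. Radius r = 1.
Part (a). Triangle bound: M_tri(r) = Σ_k |c_k| r^k
  = |0|·1^0 + |-2|·1^1 + |-1|·1^2 + |0|·1^3 + |-3|·1^4
  = 0 + 2 + 1 + 0 + 3 = 6.
This bounds M(r) := max_{|z|=r} |p(z)| from above; equality holds iff all terms c_k z^k can be made to align in phase at a single z on |z|=r.
Part (b). At z = 1 (real, on the circle |z| = r):
  p(1) = (0)·1^0 + (-2)·1^1 + (-1)·1^2 + (0)·1^3 + (-3)·1^4 = -6.
  |p(1)| = 6.
Since all nonzero coefficients share the same sign, |p(1)| = 6 = M_tri(1); the triangle bound is attained at z = 1, so in fact M(r) = 6.

M_tri(1) = 6; |p(1)| = 6; equality at z=1: yes.


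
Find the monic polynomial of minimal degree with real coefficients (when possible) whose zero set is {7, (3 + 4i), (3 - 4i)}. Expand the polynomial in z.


The polynomial is p(z) = ∏_{α ∈ S} (z − α), where S = {7, (3 + 4i), (3 - 4i)}.
Expanding the product yields: p(z) = z^3 -13·z^2 + 67·z -175.
Note conjugate pairs combine to real quadratics: (z − (3+4i))(z − (3−4i)) = z² − 6z + 25.
The resulting polynomial has degree 3 and real coefficients as required.

p(z) = z^3 -13·z^2 + 67·z -175.


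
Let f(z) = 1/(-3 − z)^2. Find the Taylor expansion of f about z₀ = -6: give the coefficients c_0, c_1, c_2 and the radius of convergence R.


Let w = z − z₀, so z = z₀ + w.
Then -3 − z = -3 − (z₀ + w) = (-3 − z₀) − w = 3 − w.
f(z) = 1/(3 − w)^2 = (1/(3)^2) · (1 − w/(3))^{−2}.
By the binomial series (1−u)^{−2} = Σ_{n≥0} C(n+1, 1) u^n for |u|<1, with u = w/(3):
  c_n = C(n+1, 1) / (3)^(n+2).
  c_0 = 1/(3)^2 = 1/9.
  c_1 = 2/(3)^3 = 2/27.
  c_2 = 3/(3)^4 = 1/27.
The series is valid for |w/d| < 1, i.e. |z − z₀| < |d|.
Radius of convergence: R = |-3 − z₀| = |3| = 3 (distance from z₀ to the singularity z = -3).

c_0 = 1/9, c_1 = 2/27, c_2 = 1/27; R = 3.


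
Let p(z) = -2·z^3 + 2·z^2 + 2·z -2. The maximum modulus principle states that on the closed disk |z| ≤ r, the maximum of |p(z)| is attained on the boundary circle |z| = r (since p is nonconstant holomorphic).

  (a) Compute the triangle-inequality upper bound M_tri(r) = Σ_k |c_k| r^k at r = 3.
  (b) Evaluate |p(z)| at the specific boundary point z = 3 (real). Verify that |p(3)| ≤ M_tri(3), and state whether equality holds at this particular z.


Coefficients: c_0 = -2, c_1 = 2, c_2 = 2, c_3 = -2. Radius r = 3.
Part (a). Triangle bound: M_tri(r) = Σ_k |c_k| r^k
  = |-2|·3^0 + |2|·3^1 + |2|·3^2 + |-2|·3^3
  = 2 + 6 + 18 + 54 = 80.
This bounds M(r) := max_{|z|=r} |p(z)| from above; equality holds iff all terms c_k z^k can be made to align in phase at a single z on |z|=r.
Part (b). At z = 3 (real, on the circle |z| = r):
  p(3) = (-2)·3^0 + (2)·3^1 + (2)·3^2 + (-2)·3^3 = -32.
  |p(3)| = 32.
Check: |p(3)| = 32 ≤ 80 = M_tri(3). ✓ Equality does not hold at z = 3 (the coefficients have mixed signs, so the terms do not all align in phase there).

M_tri(3) = 80; |p(3)| = 32; equality at z=3: no.
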